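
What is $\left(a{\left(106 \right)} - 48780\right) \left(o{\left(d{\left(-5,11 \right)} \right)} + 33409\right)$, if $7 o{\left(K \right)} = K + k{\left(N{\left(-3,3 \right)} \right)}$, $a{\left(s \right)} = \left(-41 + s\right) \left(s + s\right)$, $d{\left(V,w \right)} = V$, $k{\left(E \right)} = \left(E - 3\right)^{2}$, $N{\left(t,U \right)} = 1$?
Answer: $-1169310000$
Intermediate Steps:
$k{\left(E \right)} = \left(-3 + E\right)^{2}$
$a{\left(s \right)} = 2 s \left(-41 + s\right)$ ($a{\left(s \right)} = \left(-41 + s\right) 2 s = 2 s \left(-41 + s\right)$)
$o{\left(K \right)} = \frac{4}{7} + \frac{K}{7}$ ($o{\left(K \right)} = \frac{K + \left(-3 + 1\right)^{2}}{7} = \frac{K + \left(-2\right)^{2}}{7} = \frac{K + 4}{7} = \frac{4 + K}{7} = \frac{4}{7} + \frac{K}{7}$)
$\left(a{\left(106 \right)} - 48780\right) \left(o{\left(d{\left(-5,11 \right)} \right)} + 33409\right) = \left(2 \cdot 106 \left(-41 + 106\right) - 48780\right) \left(\left(\frac{4}{7} + \frac{1}{7} \left(-5\right)\right) + 33409\right) = \left(2 \cdot 106 \cdot 65 - 48780\right) \left(\left(\frac{4}{7} - \frac{5}{7}\right) + 33409\right) = \left(13780 - 48780\right) \left(- \frac{1}{7} + 33409\right) = \left(-35000\right) \frac{233862}{7} = -1169310000$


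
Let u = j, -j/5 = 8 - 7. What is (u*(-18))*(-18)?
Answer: -1620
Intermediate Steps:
j = -5 (j = -5*(8 - 7) = -5*1 = -5)
u = -5
(u*(-18))*(-18) = -5*(-18)*(-18) = 90*(-18) = -1620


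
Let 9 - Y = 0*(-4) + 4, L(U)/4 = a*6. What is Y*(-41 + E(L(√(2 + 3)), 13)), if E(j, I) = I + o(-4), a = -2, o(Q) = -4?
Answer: -160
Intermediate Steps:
L(U) = -48 (L(U) = 4*(-2*6) = 4*(-12) = -48)
Y = 5 (Y = 9 - (0*(-4) + 4) = 9 - (0 + 4) = 9 - 1*4 = 9 - 4 = 5)
E(j, I) = -4 + I (E(j, I) = I - 4 = -4 + I)
Y*(-41 + E(L(√(2 + 3)), 13)) = 5*(-41 + (-4 + 13)) = 5*(-41 + 9) = 5*(-32) = -160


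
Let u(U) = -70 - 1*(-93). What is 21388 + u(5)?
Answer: 21411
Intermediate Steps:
u(U) = 23 (u(U) = -70 + 93 = 23)
21388 + u(5) = 21388 + 23 = 21411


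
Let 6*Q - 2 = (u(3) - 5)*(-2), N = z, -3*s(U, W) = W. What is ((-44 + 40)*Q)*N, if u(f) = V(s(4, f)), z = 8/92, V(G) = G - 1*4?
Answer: -88/69 ≈ -1.2754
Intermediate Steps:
s(U, W) = -W/3
V(G) = -4 + G (V(G) = G - 4 = -4 + G)
z = 2/23 (z = 8*(1/92) = 2/23 ≈ 0.086957)
u(f) = -4 - f/3
N = 2/23 ≈ 0.086957
Q = 11/3 (Q = ⅓ + (((-4 - ⅓*3) - 5)*(-2))/6 = ⅓ + (((-4 - 1) - 5)*(-2))/6 = ⅓ + ((-5 - 5)*(-2))/6 = ⅓ + (-10*(-2))/6 = ⅓ + (⅙)*20 = ⅓ + 10/3 = 11/3 ≈ 3.6667)
((-44 + 40)*Q)*N = ((-44 + 40)*(11/3))*(2/23) = -4*11/3*(2/23) = -44/3*2/23 = -88/69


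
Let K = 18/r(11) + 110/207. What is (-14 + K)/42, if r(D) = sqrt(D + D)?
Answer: -1394/4347 + 3*sqrt(22)/154 ≈ -0.22931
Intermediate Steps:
r(D) = sqrt(2)*sqrt(D) (r(D) = sqrt(2*D) = sqrt(2)*sqrt(D))
K = 110/207 + 9*sqrt(22)/11 (K = 18/((sqrt(2)*sqrt(11))) + 110/207 = 18/(sqrt(22)) + 110*(1/207) = 18*(sqrt(22)/22) + 110/207 = 9*sqrt(22)/11 + 110/207 = 110/207 + 9*sqrt(22)/11 ≈ 4.3690)
(-14 + K)/42 = (-14 + (110/207 + 9*sqrt(22)/11))/42 = (-2788/207 + 9*sqrt(22)/11)*(1/42) = -1394/4347 + 3*sqrt(22)/154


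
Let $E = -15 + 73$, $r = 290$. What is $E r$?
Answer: $16820$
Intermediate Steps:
$E = 58$
$E r = 58 \cdot 290 = 16820$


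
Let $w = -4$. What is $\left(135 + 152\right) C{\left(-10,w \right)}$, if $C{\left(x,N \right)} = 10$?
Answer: $2870$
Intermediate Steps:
$\left(135 + 152\right) C{\left(-10,w \right)} = \left(135 + 152\right) 10 = 287 \cdot 10 = 2870$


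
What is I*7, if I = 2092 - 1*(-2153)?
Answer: 29715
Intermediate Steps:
I = 4245 (I = 2092 + 2153 = 4245)
I*7 = 4245*7 = 29715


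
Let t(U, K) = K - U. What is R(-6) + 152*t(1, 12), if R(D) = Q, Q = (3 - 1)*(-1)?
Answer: 1670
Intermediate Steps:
Q = -2 (Q = 2*(-1) = -2)
R(D) = -2
R(-6) + 152*t(1, 12) = -2 + 152*(12 - 1*1) = -2 + 152*(12 - 1) = -2 + 152*11 = -2 + 1672 = 1670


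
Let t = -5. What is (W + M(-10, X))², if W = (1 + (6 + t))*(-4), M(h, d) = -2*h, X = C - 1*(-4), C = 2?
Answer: 144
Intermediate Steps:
X = 6 (X = 2 - 1*(-4) = 2 + 4 = 6)
W = -8 (W = (1 + (6 - 5))*(-4) = (1 + 1)*(-4) = 2*(-4) = -8)
(W + M(-10, X))² = (-8 - 2*(-10))² = (-8 + 20)² = 12² = 144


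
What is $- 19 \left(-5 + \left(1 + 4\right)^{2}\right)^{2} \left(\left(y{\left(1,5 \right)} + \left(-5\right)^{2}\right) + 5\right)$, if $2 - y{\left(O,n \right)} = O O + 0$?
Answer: $-235600$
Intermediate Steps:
$y{\left(O,n \right)} = 2 - O^{2}$ ($y{\left(O,n \right)} = 2 - \left(O O + 0\right) = 2 - \left(O^{2} + 0\right) = 2 - O^{2}$)
$- 19 \left(-5 + \left(1 + 4\right)^{2}\right)^{2} \left(\left(y{\left(1,5 \right)} + \left(-5\right)^{2}\right) + 5\right) = - 19 \left(-5 + \left(1 + 4\right)^{2}\right)^{2} \left(\left(\left(2 - 1^{2}\right) + \left(-5\right)^{2}\right) + 5\right) = - 19 \left(-5 + 5^{2}\right)^{2} \left(\left(\left(2 - 1\right) + 25\right) + 5\right) = - 19 \left(-5 + 25\right)^{2} \left(\left(\left(2 - 1\right) + 25\right) + 5\right) = - 19 \cdot 20^{2} \left(\left(1 + 25\right) + 5\right) = \left(-19\right) 400 \left(26 + 5\right) = \left(-7600\right) 31 = -235600$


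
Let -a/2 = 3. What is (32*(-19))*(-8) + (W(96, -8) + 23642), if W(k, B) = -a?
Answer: 28512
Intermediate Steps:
a = -6 (a = -2*3 = -6)
W(k, B) = 6 (W(k, B) = -1*(-6) = 6)
(32*(-19))*(-8) + (W(96, -8) + 23642) = (32*(-19))*(-8) + (6 + 23642) = -608*(-8) + 23648 = 4864 + 23648 = 28512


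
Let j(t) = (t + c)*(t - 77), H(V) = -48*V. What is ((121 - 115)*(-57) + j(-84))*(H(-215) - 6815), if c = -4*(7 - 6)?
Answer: 48460130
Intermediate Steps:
c = -4 (c = -4*1 = -4)
j(t) = (-77 + t)*(-4 + t) (j(t) = (t - 4)*(t - 77) = (-4 + t)*(-77 + t) = (-77 + t)*(-4 + t))
((121 - 115)*(-57) + j(-84))*(H(-215) - 6815) = ((121 - 115)*(-57) + (308 + (-84)² - 81*(-84)))*(-48*(-215) - 6815) = (6*(-57) + (308 + 7056 + 6804))*(10320 - 6815) = (-342 + 14168)*3505 = 13826*3505 = 48460130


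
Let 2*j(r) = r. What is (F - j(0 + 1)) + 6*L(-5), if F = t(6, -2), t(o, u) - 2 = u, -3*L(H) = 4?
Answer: -17/2 ≈ -8.5000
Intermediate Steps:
j(r) = r/2
L(H) = -4/3 (L(H) = -1/3*4 = -4/3)
t(o, u) = 2 + u
F = 0 (F = 2 - 2 = 0)
(F - j(0 + 1)) + 6*L(-5) = (0 - (0 + 1)/2) + 6*(-4/3) = (0 - 1/2) - 8 = -1/2 - 8 = -17/2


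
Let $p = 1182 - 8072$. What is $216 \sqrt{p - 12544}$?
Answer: $216 i \sqrt{19434} \approx 30112.0 i$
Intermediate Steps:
$p = -6890$ ($p = 1182 - 8072 = -6890$)
$216 \sqrt{p - 12544} = 216 \sqrt{-6890 - 12544} = 216 \sqrt{-19434} = 216 i \sqrt{19434}$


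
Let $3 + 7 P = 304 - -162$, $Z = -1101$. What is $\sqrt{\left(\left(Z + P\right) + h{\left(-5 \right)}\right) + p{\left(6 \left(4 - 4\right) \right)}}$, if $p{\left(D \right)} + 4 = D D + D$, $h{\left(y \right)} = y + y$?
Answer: $\frac{i \sqrt{51394}}{7} \approx 32.386 i$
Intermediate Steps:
$h{\left(y \right)} = 2 y$
$P = \frac{463}{7}$ ($P = - \frac{3}{7} + \frac{304 - -162}{7} = - \frac{3}{7} + \frac{304 + 162}{7} = - \frac{3}{7} + \frac{1}{7} \cdot 466 = - \frac{3}{7} + \frac{466}{7} = \frac{463}{7} \approx 66.143$)
$p{\left(D \right)} = -4 + D + D^{2}$ ($p{\left(D \right)} = -4 + \left(D D + D\right) = -4 + \left(D^{2} + D\right) = -4 + \left(D + D^{2}\right) = -4 + D + D^{2}$)
$\sqrt{\left(\left(Z + P\right) + h{\left(-5 \right)}\right) + p{\left(6 \left(4 - 4\right) \right)}} = \sqrt{\left(\left(-1101 + \frac{463}{7}\right) + 2 \left(-5\right)\right) + \left(-4 + 6 \left(4 - 4\right) + \left(6 \left(4 - 4\right)\right)^{2}\right)} = \sqrt{\left(- \frac{7244}{7} - 10\right) + \left(-4 + 6 \cdot 0 + \left(6 \cdot 0\right)^{2}\right)} = \sqrt{- \frac{7314}{7} + \left(-4 + 0 + 0^{2}\right)} = \sqrt{- \frac{7314}{7} + \left(-4 + 0 + 0\right)} = \sqrt{- \frac{7314}{7} - 4} = \sqrt{- \frac{7342}{7}} = \frac{i \sqrt{51394}}{7}$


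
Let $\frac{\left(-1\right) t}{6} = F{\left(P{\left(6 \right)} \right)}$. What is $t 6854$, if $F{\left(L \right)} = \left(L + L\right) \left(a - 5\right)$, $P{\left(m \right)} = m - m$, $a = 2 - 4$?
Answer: $0$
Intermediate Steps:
$a = -2$
$P{\left(m \right)} = 0$
$F{\left(L \right)} = - 14 L$ ($F{\left(L \right)} = \left(L + L\right) \left(-2 - 5\right) = 2 L \left(-7\right) = - 14 L$)
$t = 0$ ($t = - 6 \left(\left(-14\right) 0\right) = \left(-6\right) 0 = 0$)
$t 6854 = 0 \cdot 6854 = 0$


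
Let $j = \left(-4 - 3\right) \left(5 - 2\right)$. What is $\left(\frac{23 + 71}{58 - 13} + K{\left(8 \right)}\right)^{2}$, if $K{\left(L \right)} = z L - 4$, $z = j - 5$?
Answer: $\frac{89226916}{2025} \approx 44063.0$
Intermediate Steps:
$j = -21$ ($j = \left(-7\right) 3 = -21$)
$z = -26$ ($z = -21 - 5 = -26$)
$K{\left(L \right)} = -4 - 26 L$ ($K{\left(L \right)} = - 26 L - 4 = -4 - 26 L$)
$\left(\frac{23 + 71}{58 - 13} + K{\left(8 \right)}\right)^{2} = \left(\frac{23 + 71}{58 - 13} - 212\right)^{2} = \left(\frac{94}{45} - 212\right)^{2} = \left(- \frac{9446}{45}\right)^{2} = \frac{89226916}{2025}$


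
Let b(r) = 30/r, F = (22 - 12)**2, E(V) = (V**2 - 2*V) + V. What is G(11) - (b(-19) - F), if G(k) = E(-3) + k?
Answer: 2367/19 ≈ 124.58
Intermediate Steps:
E(V) = V**2 - V
F = 100 (F = 10**2 = 100)
G(k) = 12 + k (G(k) = -3*(-1 - 3) + k = -3*(-4) + k = 12 + k)
G(11) - (b(-19) - F) = (12 + 11) - (30/(-19) - 1*100) = 23 - (30*(-1/19) - 100) = 23 - (-30/19 - 100) = 23 - 1*(-1930/19) = 23 + 1930/19 = 2367/19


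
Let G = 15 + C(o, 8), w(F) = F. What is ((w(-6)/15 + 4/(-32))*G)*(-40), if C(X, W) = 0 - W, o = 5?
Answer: 147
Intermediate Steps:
C(X, W) = -W
G = 7 (G = 15 - 1*8 = 15 - 8 = 7)
((w(-6)/15 + 4/(-32))*G)*(-40) = ((-6/15 + 4/(-32))*7)*(-40) = ((-6*1/15 + 4*(-1/32))*7)*(-40) = ((-⅖ - ⅛)*7)*(-40) = -21/40*7*(-40) = -147/40*(-40) = 147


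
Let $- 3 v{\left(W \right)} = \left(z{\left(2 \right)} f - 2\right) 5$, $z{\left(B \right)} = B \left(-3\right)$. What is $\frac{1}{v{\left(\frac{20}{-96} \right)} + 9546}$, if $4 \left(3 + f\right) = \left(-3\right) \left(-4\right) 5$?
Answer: $\frac{3}{29008} \approx 0.00010342$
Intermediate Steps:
$z{\left(B \right)} = - 3 B$
$f = 12$ ($f = -3 + \frac{\left(-3\right) \left(-4\right) 5}{4} = -3 + \frac{12 \cdot 5}{4} = -3 + \frac{1}{4} \cdot 60 = -3 + 15 = 12$)
$v{\left(W \right)} = \frac{370}{3}$ ($v{\left(W \right)} = - \frac{\left(\left(-3\right) 2 \cdot 12 - 2\right) 5}{3} = - \frac{\left(\left(-6\right) 12 - 2\right) 5}{3} = - \frac{\left(-72 - 2\right) 5}{3} = - \frac{\left(-74\right) 5}{3} = \left(- \frac{1}{3}\right) \left(-370\right) = \frac{370}{3}$)
$\frac{1}{v{\left(\frac{20}{-96} \right)} + 9546} = \frac{1}{\frac{370}{3} + 9546} = \frac{1}{\frac{29008}{3}} = \frac{3}{29008}$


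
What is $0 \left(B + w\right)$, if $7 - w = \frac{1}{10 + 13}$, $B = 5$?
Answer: $0$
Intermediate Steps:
$w = \frac{160}{23}$ ($w = 7 - \frac{1}{10 + 13} = 7 - \frac{1}{23} = \frac{160}{23} \approx 6.9565$)
$0 \left(B + w\right) = 0 \left(5 + \frac{160}{23}\right) = 0 \cdot \frac{275}{23} = 0$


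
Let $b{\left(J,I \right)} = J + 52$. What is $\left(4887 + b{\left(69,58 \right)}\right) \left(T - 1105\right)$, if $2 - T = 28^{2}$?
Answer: $-9450096$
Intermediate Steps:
$T = -782$ ($T = 2 - 28^{2} = 2 - 784 = -782$)
$b{\left(J,I \right)} = 52 + J$
$\left(4887 + b{\left(69,58 \right)}\right) \left(T - 1105\right) = \left(4887 + \left(52 + 69\right)\right) \left(-782 - 1105\right) = \left(4887 + 121\right) \left(-1887\right) = 5008 \left(-1887\right) = -9450096$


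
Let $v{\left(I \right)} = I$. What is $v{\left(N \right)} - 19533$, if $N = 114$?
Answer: $-19419$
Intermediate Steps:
$v{\left(N \right)} - 19533 = 114 - 19533 = -19419$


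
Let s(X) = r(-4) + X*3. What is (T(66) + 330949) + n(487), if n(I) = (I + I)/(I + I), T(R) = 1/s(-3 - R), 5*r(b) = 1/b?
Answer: 1370463930/4141 ≈ 3.3095e+5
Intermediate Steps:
r(b) = 1/(5*b) (r(b) = (1/b)/5 = 1/(5*b))
s(X) = -1/20 + 3*X (s(X) = (⅕)/(-4) + X*3 = (⅕)*(-¼) + 3*X = -1/20 + 3*X)
T(R) = 1/(-181/20 - 3*R) (T(R) = 1/(-1/20 + 3*(-3 - R)) = 1/(-1/20 + (-9 - 3*R)) = 1/(-181/20 - 3*R))
n(I) = 1 (n(I) = (2*I)/((2*I)) = (2*I)*(1/(2*I)) = 1)
(T(66) + 330949) + n(487) = (-20/(181 + 60*66) + 330949) + 1 = (-20/(181 + 3960) + 330949) + 1 = (-20/4141 + 330949) + 1 = 1370459789/4141 + 1 = 1370463930/4141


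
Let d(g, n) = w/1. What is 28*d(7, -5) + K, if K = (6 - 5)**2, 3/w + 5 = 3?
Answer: -41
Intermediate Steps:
w = -3/2 (w = 3/(-5 + 3) = 3/(-2) = 3*(-1/2) = -3/2 ≈ -1.5000)
d(g, n) = -3/2 (d(g, n) = -3/2/1 = -3/2*1 = -3/2)
K = 1 (K = 1**2 = 1)
28*d(7, -5) + K = 28*(-3/2) + 1 = -42 + 1 = -41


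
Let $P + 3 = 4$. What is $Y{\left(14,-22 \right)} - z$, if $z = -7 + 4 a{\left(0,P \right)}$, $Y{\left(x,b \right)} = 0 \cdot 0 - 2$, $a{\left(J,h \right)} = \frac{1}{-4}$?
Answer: $6$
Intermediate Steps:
$P = 1$ ($P = -3 + 4 = 1$)
$a{\left(J,h \right)} = - \frac{1}{4}$
$Y{\left(x,b \right)} = -2$ ($Y{\left(x,b \right)} = 0 - 2 = -2$)
$z = -8$ ($z = -7 + 4 \left(- \frac{1}{4}\right) = -7 - 1 = -8$)
$Y{\left(14,-22 \right)} - z = -2 - -8 = -2 + 8 = 6$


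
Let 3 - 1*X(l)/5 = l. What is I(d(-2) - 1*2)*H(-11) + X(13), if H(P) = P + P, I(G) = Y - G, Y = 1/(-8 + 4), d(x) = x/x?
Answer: -133/2 ≈ -66.500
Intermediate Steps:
X(l) = 15 - 5*l
d(x) = 1
Y = -¼ (Y = 1/(-4) = -¼ ≈ -0.25000)
I(G) = -¼ - G
H(P) = 2*P
I(d(-2) - 1*2)*H(-11) + X(13) = (-¼ - (1 - 1*2))*(2*(-11)) + (15 - 5*13) = (-¼ - (1 - 2))*(-22) + (15 - 65) = (-¼ - 1*(-1))*(-22) - 50 = (-¼ + 1)*(-22) - 50 = (¾)*(-22) - 50 = -33/2 - 50 = -133/2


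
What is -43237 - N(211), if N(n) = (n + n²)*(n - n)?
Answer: -43237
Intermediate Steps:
N(n) = 0 (N(n) = (n + n²)*0 = 0)
-43237 - N(211) = -43237 - 1*0 = -43237 + 0 = -43237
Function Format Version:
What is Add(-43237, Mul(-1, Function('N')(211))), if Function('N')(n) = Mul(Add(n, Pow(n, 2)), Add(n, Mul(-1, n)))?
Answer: -43237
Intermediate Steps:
Function('N')(n) = 0 (Function('N')(n) = Mul(Add(n, Pow(n, 2)), 0) = 0)
Add(-43237, Mul(-1, Function('N')(211))) = Add(-43237, Mul(-1, 0)) = Add(-43237, 0) = -43237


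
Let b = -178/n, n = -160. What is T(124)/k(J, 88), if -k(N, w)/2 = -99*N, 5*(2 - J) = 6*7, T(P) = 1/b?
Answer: -25/35244 ≈ -0.00070934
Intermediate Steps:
b = 89/80 (b = -178/(-160) = -178*(-1/160) = 89/80 ≈ 1.1125)
T(P) = 80/89 (T(P) = 1/(89/80) = 80/89)
J = -32/5 (J = 2 - 6*7/5 = 2 - ⅕*42 = 2 - 42/5 = -32/5 ≈ -6.4000)
k(N, w) = 198*N (k(N, w) = -(-198)*N = 198*N)
T(124)/k(J, 88) = 80/(89*((198*(-32/5)))) = 80/(89*(-6336/5)) = (80/89)*(-5/6336) = -25/35244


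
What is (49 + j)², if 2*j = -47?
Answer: 2601/4 ≈ 650.25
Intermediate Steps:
j = -47/2 (j = (½)*(-47) = -47/2 ≈ -23.500)
(49 + j)² = (49 - 47/2)² = (51/2)² = 2601/4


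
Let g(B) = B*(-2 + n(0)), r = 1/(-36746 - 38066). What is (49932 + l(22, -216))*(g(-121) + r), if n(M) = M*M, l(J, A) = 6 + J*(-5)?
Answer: 225527793871/18703 ≈ 1.2058e+7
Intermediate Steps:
l(J, A) = 6 - 5*J
r = -1/74812 (r = 1/(-74812) = -1/74812 ≈ -1.3367e-5)
n(M) = M**2
g(B) = -2*B (g(B) = B*(-2 + 0**2) = B*(-2 + 0) = B*(-2) = -2*B)
(49932 + l(22, -216))*(g(-121) + r) = (49932 + (6 - 5*22))*(-2*(-121) - 1/74812) = (49932 + (6 - 110))*(242 - 1/74812) = (49932 - 104)*(18104503/74812) = 49828*(18104503/74812) = 225527793871/18703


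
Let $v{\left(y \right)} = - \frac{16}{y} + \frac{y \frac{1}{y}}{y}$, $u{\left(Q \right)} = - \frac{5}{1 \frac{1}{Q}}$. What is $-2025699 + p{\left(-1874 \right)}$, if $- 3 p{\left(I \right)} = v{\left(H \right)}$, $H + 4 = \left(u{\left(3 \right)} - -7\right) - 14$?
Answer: $- \frac{52668179}{26} \approx -2.0257 \cdot 10^{6}$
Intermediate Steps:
$u{\left(Q \right)} = - 5 Q$ ($u{\left(Q \right)} = - \frac{5}{\frac{1}{Q}} = - 5 Q$)
$H = -26$ ($H = -4 - 22 = -26$)
$v{\left(y \right)} = - \frac{15}{y}$ ($v{\left(y \right)} = - \frac{16}{y} + 1 \frac{1}{y} = - \frac{16}{y} + \frac{1}{y} = - \frac{15}{y}$)
$p{\left(I \right)} = - \frac{5}{26}$ ($p{\left(I \right)} = - \frac{\left(-15\right) \frac{1}{-26}}{3} = - \frac{\left(-15\right) \left(- \frac{1}{26}\right)}{3} = \left(- \frac{1}{3}\right) \frac{15}{26} = - \frac{5}{26}$)
$-2025699 + p{\left(-1874 \right)} = -2025699 - \frac{5}{26} = - \frac{52668179}{26}$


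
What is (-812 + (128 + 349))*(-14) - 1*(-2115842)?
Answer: 2120532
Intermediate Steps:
(-812 + (128 + 349))*(-14) - 1*(-2115842) = (-812 + 477)*(-14) + 2115842 = -335*(-14) + 2115842 = 4690 + 2115842 = 2120532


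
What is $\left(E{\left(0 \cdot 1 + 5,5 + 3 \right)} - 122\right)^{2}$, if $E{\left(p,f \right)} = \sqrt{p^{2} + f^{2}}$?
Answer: $\left(122 - \sqrt{89}\right)^{2} \approx 12671.0$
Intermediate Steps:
$E{\left(p,f \right)} = \sqrt{f^{2} + p^{2}}$
$\left(E{\left(0 \cdot 1 + 5,5 + 3 \right)} - 122\right)^{2} = \left(\sqrt{\left(5 + 3\right)^{2} + \left(0 \cdot 1 + 5\right)^{2}} - 122\right)^{2} = \left(\sqrt{8^{2} + \left(0 + 5\right)^{2}} - 122\right)^{2} = \left(\sqrt{64 + 5^{2}} - 122\right)^{2} = \left(\sqrt{64 + 25} - 122\right)^{2} = \left(\sqrt{89} - 122\right)^{2} = \left(-122 + \sqrt{89}\right)^{2}$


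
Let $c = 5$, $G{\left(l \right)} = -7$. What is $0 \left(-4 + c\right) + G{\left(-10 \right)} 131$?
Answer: $-917$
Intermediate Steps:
$0 \left(-4 + c\right) + G{\left(-10 \right)} 131 = 0 \left(-4 + 5\right) - 917 = 0 \cdot 1 - 917 = 0 - 917 = -917$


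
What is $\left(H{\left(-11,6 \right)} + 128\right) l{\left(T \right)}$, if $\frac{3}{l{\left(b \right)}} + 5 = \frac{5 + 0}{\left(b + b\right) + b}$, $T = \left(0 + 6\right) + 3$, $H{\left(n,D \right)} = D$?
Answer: $- \frac{5427}{65} \approx -83.492$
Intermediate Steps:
$T = 9$ ($T = 6 + 3 = 9$)
$l{\left(b \right)} = \frac{3}{-5 + \frac{5}{3 b}}$ ($l{\left(b \right)} = \frac{3}{-5 + \frac{5 + 0}{\left(b + b\right) + b}} = \frac{3}{-5 + \frac{5}{2 b + b}} = \frac{3}{-5 + \frac{5}{3 b}}$)
$\left(H{\left(-11,6 \right)} + 128\right) l{\left(T \right)} = \left(6 + 128\right) \left(\left(-9\right) 9 \frac{1}{-5 + 15 \cdot 9}\right) = 134 \left(\left(-9\right) 9 \frac{1}{-5 + 135}\right) = 134 \left(\left(-9\right) 9 \cdot \frac{1}{130}\right) = 134 \left(- \frac{81}{130}\right) = - \frac{5427}{65}$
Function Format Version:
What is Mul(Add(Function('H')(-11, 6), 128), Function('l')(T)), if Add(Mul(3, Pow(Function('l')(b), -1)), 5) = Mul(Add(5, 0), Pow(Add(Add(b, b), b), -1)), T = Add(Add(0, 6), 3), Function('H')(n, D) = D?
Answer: Rational(-5427, 65) ≈ -83.492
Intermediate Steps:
T = 9 (T = Add(6, 3) = 9)
Function('l')(b) = Mul(3, Pow(Add(-5, Mul(Rational(5, 3), Pow(b, -1))), -1)) (Function('l')(b) = Mul(3, Pow(Add(-5, Mul(Add(5, 0), Pow(Add(Add(b, b), b), -1))), -1)) = Mul(3, Pow(Add(-5, Mul(5, Pow(Add(Mul(2, b), b), -1))), -1)) = Mul(3, Pow(Add(-5, Mul(5, Pow(Mul(3, b), -1))), -1)) = Mul(3, Pow(Add(-5, Mul(5, Mul(Rational(1, 3), Pow(b, -1)))), -1)) = Mul(3, Pow(Add(-5, Mul(Rational(5, 3), Pow(b, -1))), -1)))
Mul(Add(Function('H')(-11, 6), 128), Function('l')(T)) = Mul(Add(6, 128), Mul(-9, 9, Pow(Add(-5, Mul(15, 9)), -1))) = Mul(134, Mul(-9, 9, Pow(Add(-5, 135), -1))) = Mul(134, Mul(-9, 9, Pow(130, -1))) = Mul(134, Mul(-9, 9, Rational(1, 130))) = Mul(134, Rational(-81, 130)) = Rational(-5427, 65)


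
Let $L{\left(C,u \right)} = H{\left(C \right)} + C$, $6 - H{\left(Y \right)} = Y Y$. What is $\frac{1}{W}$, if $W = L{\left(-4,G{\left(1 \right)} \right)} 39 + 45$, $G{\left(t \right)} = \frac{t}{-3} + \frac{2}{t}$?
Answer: $- \frac{1}{501} \approx -0.001996$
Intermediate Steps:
$H{\left(Y \right)} = 6 - Y^{2}$ ($H{\left(Y \right)} = 6 - Y Y = 6 - Y^{2}$)
$G{\left(t \right)} = \frac{2}{t} - \frac{t}{3}$ ($G{\left(t \right)} = t \left(- \frac{1}{3}\right) + \frac{2}{t} = - \frac{t}{3} + \frac{2}{t} = \frac{2}{t} - \frac{t}{3}$)
$L{\left(C,u \right)} = 6 + C - C^{2}$ ($L{\left(C,u \right)} = \left(6 - C^{2}\right) + C = 6 + C - C^{2}$)
$W = -501$ ($W = \left(6 - 4 - \left(-4\right)^{2}\right) 39 + 45 = \left(6 - 4 - 16\right) 39 + 45 = \left(-14\right) 39 + 45 = -546 + 45 = -501$)
$\frac{1}{W} = \frac{1}{-501} = - \frac{1}{501}$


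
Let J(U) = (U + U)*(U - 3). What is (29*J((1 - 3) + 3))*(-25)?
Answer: 2900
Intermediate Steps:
J(U) = 2*U*(-3 + U) (J(U) = (2*U)*(-3 + U) = 2*U*(-3 + U))
(29*J((1 - 3) + 3))*(-25) = (29*(2*((1 - 3) + 3)*(-3 + ((1 - 3) + 3))))*(-25) = (29*(2*(-2 + 3)*(-3 + (-2 + 3))))*(-25) = (29*(2*1*(-3 + 1)))*(-25) = (29*(2*1*(-2)))*(-25) = (29*(-4))*(-25) = -116*(-25) = 2900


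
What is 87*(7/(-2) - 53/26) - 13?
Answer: -6433/13 ≈ -494.85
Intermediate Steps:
87*(7/(-2) - 53/26) - 13 = 87*(7*(-1/2) - 53*1/26) - 13 = 87*(-7/2 - 53/26) - 13 = 87*(-72/13) - 13 = -6264/13 - 13 = -6433/13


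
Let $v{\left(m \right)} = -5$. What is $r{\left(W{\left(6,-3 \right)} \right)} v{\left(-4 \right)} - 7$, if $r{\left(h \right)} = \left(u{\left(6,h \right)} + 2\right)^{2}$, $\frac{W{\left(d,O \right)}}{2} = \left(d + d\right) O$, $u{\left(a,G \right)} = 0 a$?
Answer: $-27$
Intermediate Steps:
$u{\left(a,G \right)} = 0$
$W{\left(d,O \right)} = 4 O d$ ($W{\left(d,O \right)} = 2 \left(d + d\right) O = 2 \cdot 2 d O = 2 \cdot 2 O d = 4 O d$)
$r{\left(h \right)} = 4$ ($r{\left(h \right)} = \left(0 + 2\right)^{2} = 2^{2} = 4$)
$r{\left(W{\left(6,-3 \right)} \right)} v{\left(-4 \right)} - 7 = 4 \left(-5\right) - 7 = -20 - 7 = -27$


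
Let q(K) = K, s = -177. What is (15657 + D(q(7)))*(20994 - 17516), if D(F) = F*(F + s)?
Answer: 50316226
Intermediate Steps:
D(F) = F*(-177 + F) (D(F) = F*(F - 177) = F*(-177 + F))
(15657 + D(q(7)))*(20994 - 17516) = (15657 + 7*(-177 + 7))*(20994 - 17516) = (15657 + 7*(-170))*3478 = (15657 - 1190)*3478 = 14467*3478 = 50316226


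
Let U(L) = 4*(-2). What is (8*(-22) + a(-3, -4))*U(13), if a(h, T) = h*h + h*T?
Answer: 1240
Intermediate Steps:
a(h, T) = h² + T*h
U(L) = -8
(8*(-22) + a(-3, -4))*U(13) = (8*(-22) - 3*(-4 - 3))*(-8) = (-176 - 3*(-7))*(-8) = (-176 + 21)*(-8) = -155*(-8) = 1240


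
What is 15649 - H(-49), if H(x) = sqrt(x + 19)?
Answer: 15649 - I*sqrt(30) ≈ 15649.0 - 5.4772*I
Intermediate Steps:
H(x) = sqrt(19 + x)
15649 - H(-49) = 15649 - sqrt(19 - 49) = 15649 - sqrt(-30) = 15649 - I*sqrt(30)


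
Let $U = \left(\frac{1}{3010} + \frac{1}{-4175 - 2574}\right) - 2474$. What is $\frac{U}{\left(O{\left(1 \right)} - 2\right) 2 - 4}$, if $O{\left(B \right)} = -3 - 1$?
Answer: $\frac{50258044521}{325031840} \approx 154.63$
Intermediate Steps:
$O{\left(B \right)} = -4$
$U = - \frac{50258044521}{20314490}$ ($U = \left(\frac{1}{3010} + \frac{1}{-6749}\right) - 2474 = \left(\frac{1}{3010} - \frac{1}{6749}\right) - 2474 = \frac{3739}{20314490} - 2474 = - \frac{50258044521}{20314490} \approx -2474.0$)
$\frac{U}{\left(O{\left(1 \right)} - 2\right) 2 - 4} = - \frac{50258044521}{20314490 \left(\left(-4 - 2\right) 2 - 4\right)} = - \frac{50258044521}{20314490 \left(\left(-6\right) 2 - 4\right)} = - \frac{50258044521}{20314490 \left(-12 - 4\right)} = - \frac{50258044521}{20314490 \left(-16\right)} = \left(- \frac{50258044521}{20314490}\right) \left(- \frac{1}{16}\right) = \frac{50258044521}{325031840}$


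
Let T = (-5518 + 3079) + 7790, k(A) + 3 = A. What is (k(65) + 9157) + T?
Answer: 14570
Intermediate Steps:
k(A) = -3 + A
T = 5351 (T = -2439 + 7790 = 5351)
(k(65) + 9157) + T = ((-3 + 65) + 9157) + 5351 = (62 + 9157) + 5351 = 9219 + 5351 = 14570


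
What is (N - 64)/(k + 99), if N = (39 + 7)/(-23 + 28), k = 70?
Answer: -274/845 ≈ -0.32426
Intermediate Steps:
N = 46/5 ≈ 9.2000
(N - 64)/(k + 99) = (46/5 - 64)/(70 + 99) = -274/5/169 = (1/169)*(-274/5) = -274/845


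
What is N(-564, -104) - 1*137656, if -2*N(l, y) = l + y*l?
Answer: -166702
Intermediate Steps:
N(l, y) = -l/2 - l*y/2 (N(l, y) = -(l + y*l)/2 = -(l + l*y)/2 = -l/2 - l*y/2)
N(-564, -104) - 1*137656 = -1/2*(-564)*(1 - 104) - 1*137656 = -1/2*(-564)*(-103) - 137656 = -29046 - 137656 = -166702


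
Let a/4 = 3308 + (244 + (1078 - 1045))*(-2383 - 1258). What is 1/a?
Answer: -1/4020996 ≈ -2.4869e-7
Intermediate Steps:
a = -4020996 (a = 4*(3308 + (244 + (1078 - 1045))*(-2383 - 1258)) = 4*(3308 + (244 + 33)*(-3641)) = 4*(3308 + 277*(-3641)) = 4*(3308 - 1008557) = 4*(-1005249) = -4020996)
1/a = 1/(-4020996) = -1/4020996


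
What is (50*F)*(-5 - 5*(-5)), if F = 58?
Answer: 58000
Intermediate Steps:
(50*F)*(-5 - 5*(-5)) = (50*58)*(-5 - 5*(-5)) = 2900*(-5 + 25) = 2900*20 = 58000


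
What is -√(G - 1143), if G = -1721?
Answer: -4*I*√179 ≈ -53.516*I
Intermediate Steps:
-√(G - 1143) = -√(-1721 - 1143) = -√(-2864) = -4*I*√179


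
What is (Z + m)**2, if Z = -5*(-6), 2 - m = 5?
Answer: 729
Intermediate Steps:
m = -3 (m = 2 - 1*5 = 2 - 5 = -3)
Z = 30
(Z + m)**2 = (30 - 3)**2 = 27**2 = 729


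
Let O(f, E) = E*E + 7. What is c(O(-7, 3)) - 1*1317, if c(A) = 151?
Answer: -1166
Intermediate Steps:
O(f, E) = 7 + E² (O(f, E) = E² + 7 = 7 + E²)
c(O(-7, 3)) - 1*1317 = 151 - 1*1317 = 151 - 1317 = -1166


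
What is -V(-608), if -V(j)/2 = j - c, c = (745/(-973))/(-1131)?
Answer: -1338164498/1100463 ≈ -1216.0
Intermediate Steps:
c = 745/1100463 (c = (745*(-1/973))*(-1/1131) = -745/973*(-1/1131) = 745/1100463 ≈ 0.00067699)
V(j) = 1490/1100463 - 2*j (V(j) = -2*(j - 1*745/1100463) = -2*(j - 745/1100463) = -2*(-745/1100463 + j) = 1490/1100463 - 2*j)
-V(-608) = -(1490/1100463 - 2*(-608)) = -(1490/1100463 + 1216) = -1*1338164498/1100463 = -1338164498/1100463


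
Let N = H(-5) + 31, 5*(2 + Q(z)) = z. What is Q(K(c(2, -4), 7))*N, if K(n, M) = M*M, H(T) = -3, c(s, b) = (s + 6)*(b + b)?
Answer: 1092/5 ≈ 218.40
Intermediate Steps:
c(s, b) = 2*b*(6 + s) (c(s, b) = (6 + s)*(2*b) = 2*b*(6 + s))
K(n, M) = M²
Q(z) = -2 + z/5
N = 28 (N = -3 + 31 = 28)
Q(K(c(2, -4), 7))*N = (-2 + (⅕)*7²)*28 = (-2 + (⅕)*49)*28 = (-2 + 49/5)*28 = (39/5)*28 = 1092/5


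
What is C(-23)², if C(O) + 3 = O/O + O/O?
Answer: 1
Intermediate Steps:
C(O) = -1 (C(O) = -3 + (O/O + O/O) = -3 + (1 + 1) = -3 + 2 = -1)
C(-23)² = (-1)² = 1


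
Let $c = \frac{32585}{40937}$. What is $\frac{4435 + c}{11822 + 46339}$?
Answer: $\frac{181588180}{2380936857} \approx 0.076267$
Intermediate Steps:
$c = \frac{32585}{40937}$ ($c = 32585 \cdot \frac{1}{40937} = \frac{32585}{40937} \approx 0.79598$)
$\frac{4435 + c}{11822 + 46339} = \frac{4435 + \frac{32585}{40937}}{11822 + 46339} = \frac{181588180}{40937 \cdot 58161} = \frac{181588180}{40937} \cdot \frac{1}{58161} = \frac{181588180}{2380936857}$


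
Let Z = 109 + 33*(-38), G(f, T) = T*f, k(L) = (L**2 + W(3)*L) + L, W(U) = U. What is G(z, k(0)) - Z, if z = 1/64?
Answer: 1145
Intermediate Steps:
k(L) = L**2 + 4*L (k(L) = (L**2 + 3*L) + L = L**2 + 4*L)
z = 1/64 ≈ 0.015625
Z = -1145 (Z = 109 - 1254 = -1145)
G(z, k(0)) - Z = (0*(4 + 0))*(1/64) - 1*(-1145) = (0*4)*(1/64) + 1145 = 0*(1/64) + 1145 = 0 + 1145 = 1145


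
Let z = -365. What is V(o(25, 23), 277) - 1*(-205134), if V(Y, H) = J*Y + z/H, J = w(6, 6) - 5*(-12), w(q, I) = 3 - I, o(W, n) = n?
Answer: 57184900/277 ≈ 2.0644e+5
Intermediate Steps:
J = 57 (J = (3 - 1*6) - 5*(-12) = (3 - 6) + 60 = -3 + 60 = 57)
V(Y, H) = -365/H + 57*Y (V(Y, H) = 57*Y - 365/H = -365/H + 57*Y)
V(o(25, 23), 277) - 1*(-205134) = (-365/277 + 57*23) - 1*(-205134) = (-365*1/277 + 1311) + 205134 = (-365/277 + 1311) + 205134 = 362782/277 + 205134 = 57184900/277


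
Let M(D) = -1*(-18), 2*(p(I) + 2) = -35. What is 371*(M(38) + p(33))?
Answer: -1113/2 ≈ -556.50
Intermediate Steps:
p(I) = -39/2 (p(I) = -2 + (½)*(-35) = -2 - 35/2 = -39/2)
M(D) = 18
371*(M(38) + p(33)) = 371*(18 - 39/2) = 371*(-3/2) = -1113/2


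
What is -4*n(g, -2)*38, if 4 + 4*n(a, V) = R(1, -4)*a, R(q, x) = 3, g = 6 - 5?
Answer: 38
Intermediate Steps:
g = 1
n(a, V) = -1 + 3*a/4 (n(a, V) = -1 + (3*a)/4 = -1 + 3*a/4)
-4*n(g, -2)*38 = -4*(-1 + (3/4)*1)*38 = -4*(-1 + 3/4)*38 = -4*(-1/4)*38 = 1*38 = 38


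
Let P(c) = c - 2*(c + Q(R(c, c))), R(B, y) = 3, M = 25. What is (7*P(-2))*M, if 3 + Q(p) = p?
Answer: 350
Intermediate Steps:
Q(p) = -3 + p
P(c) = -c (P(c) = c - 2*(c + (-3 + 3)) = c - 2*(c + 0) = c - 2*c = -c)
(7*P(-2))*M = (7*(-1*(-2)))*25 = (7*2)*25 = 14*25 = 350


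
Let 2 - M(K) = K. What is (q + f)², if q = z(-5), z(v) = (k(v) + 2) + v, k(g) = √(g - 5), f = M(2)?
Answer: (3 - I*√10)² ≈ -1.0 - 18.974*I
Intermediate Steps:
M(K) = 2 - K
f = 0 (f = 2 - 1*2 = 2 - 2 = 0)
k(g) = √(-5 + g)
z(v) = 2 + v + √(-5 + v) (z(v) = (√(-5 + v) + 2) + v = (2 + √(-5 + v)) + v = 2 + v + √(-5 + v))
q = -3 + I*√10 (q = 2 - 5 + √(-5 - 5) = 2 - 5 + √(-10) = 2 - 5 + I*√10 = -3 + I*√10 ≈ -3.0 + 3.1623*I)
(q + f)² = ((-3 + I*√10) + 0)² = (-3 + I*√10)²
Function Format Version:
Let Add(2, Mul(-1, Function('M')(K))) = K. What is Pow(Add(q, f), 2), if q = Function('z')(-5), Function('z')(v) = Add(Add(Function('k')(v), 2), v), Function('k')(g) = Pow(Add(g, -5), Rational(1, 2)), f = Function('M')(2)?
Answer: Pow(Add(3, Mul(-1, I, Pow(10, Rational(1, 2)))), 2) ≈ Add(-1.0000, Mul(-18.974, I))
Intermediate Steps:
Function('M')(K) = Add(2, Mul(-1, K))
f = 0 (f = Add(2, Mul(-1, 2)) = Add(2, -2) = 0)
Function('k')(g) = Pow(Add(-5, g), Rational(1, 2))
Function('z')(v) = Add(2, v, Pow(Add(-5, v), Rational(1, 2))) (Function('z')(v) = Add(Add(Pow(Add(-5, v), Rational(1, 2)), 2), v) = Add(Add(2, Pow(Add(-5, v), Rational(1, 2))), v) = Add(2, v, Pow(Add(-5, v), Rational(1, 2))))
q = Add(-3, Mul(I, Pow(10, Rational(1, 2)))) (q = Add(2, -5, Pow(Add(-5, -5), Rational(1, 2))) = Add(2, -5, Pow(-10, Rational(1, 2))) = Add(2, -5, Mul(I, Pow(10, Rational(1, 2)))) = Add(-3, Mul(I, Pow(10, Rational(1, 2)))) ≈ Add(-3.0000, Mul(3.1623, I)))
Pow(Add(q, f), 2) = Pow(Add(Add(-3, Mul(I, Pow(10, Rational(1, 2)))), 0), 2) = Pow(Add(-3, Mul(I, Pow(10, Rational(1, 2)))), 2)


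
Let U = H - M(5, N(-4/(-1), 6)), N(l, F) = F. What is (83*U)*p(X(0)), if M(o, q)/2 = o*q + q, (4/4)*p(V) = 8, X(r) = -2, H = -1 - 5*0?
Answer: -48472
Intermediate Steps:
H = -1 (H = -1 + 0 = -1)
p(V) = 8
M(o, q) = 2*q + 2*o*q (M(o, q) = 2*(o*q + q) = 2*(q + o*q) = 2*q + 2*o*q)
U = -73 (U = -1 - 2*6*(1 + 5) = -1 - 2*6*6 = -1 - 1*72 = -1 - 72 = -73)
(83*U)*p(X(0)) = (83*(-73))*8 = -6059*8 = -48472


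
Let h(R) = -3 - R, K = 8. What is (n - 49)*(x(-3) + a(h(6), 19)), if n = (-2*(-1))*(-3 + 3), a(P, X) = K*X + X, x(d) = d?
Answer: -8232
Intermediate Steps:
a(P, X) = 9*X (a(P, X) = 8*X + X = 9*X)
n = 0 (n = 2*0 = 0)
(n - 49)*(x(-3) + a(h(6), 19)) = (0 - 49)*(-3 + 9*19) = -49*(-3 + 171) = -49*168 = -8232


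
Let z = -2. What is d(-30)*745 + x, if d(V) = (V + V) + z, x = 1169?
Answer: -45021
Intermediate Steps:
d(V) = -2 + 2*V (d(V) = (V + V) - 2 = 2*V - 2 = -2 + 2*V)
d(-30)*745 + x = (-2 + 2*(-30))*745 + 1169 = (-2 - 60)*745 + 1169 = -62*745 + 1169 = -46190 + 1169 = -45021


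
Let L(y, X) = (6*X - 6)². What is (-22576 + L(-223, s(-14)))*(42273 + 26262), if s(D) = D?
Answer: -992112660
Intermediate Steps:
L(y, X) = (-6 + 6*X)²
(-22576 + L(-223, s(-14)))*(42273 + 26262) = (-22576 + 36*(-1 - 14)²)*(42273 + 26262) = (-22576 + 36*(-15)²)*68535 = (-22576 + 36*225)*68535 = (-22576 + 8100)*68535 = -14476*68535 = -992112660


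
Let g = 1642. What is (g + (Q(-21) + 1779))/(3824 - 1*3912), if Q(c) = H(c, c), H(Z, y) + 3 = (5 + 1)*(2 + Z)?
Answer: -413/11 ≈ -37.545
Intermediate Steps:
H(Z, y) = 9 + 6*Z (H(Z, y) = -3 + (5 + 1)*(2 + Z) = -3 + 6*(2 + Z) = -3 + (12 + 6*Z) = 9 + 6*Z)
Q(c) = 9 + 6*c
(g + (Q(-21) + 1779))/(3824 - 1*3912) = (1642 + ((9 + 6*(-21)) + 1779))/(3824 - 1*3912) = (1642 + ((9 - 126) + 1779))/(3824 - 3912) = (1642 + (-117 + 1779))/(-88) = (1642 + 1662)*(-1/88) = 3304*(-1/88) = -413/11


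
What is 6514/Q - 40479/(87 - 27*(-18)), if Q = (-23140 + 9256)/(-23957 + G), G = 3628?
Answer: 12552738217/1325922 ≈ 9467.2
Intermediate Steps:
Q = 13884/20329 (Q = (-23140 + 9256)/(-23957 + 3628) = -13884/(-20329) = -13884*(-1/20329) = 13884/20329 ≈ 0.68297)
6514/Q - 40479/(87 - 27*(-18)) = 6514/(13884/20329) - 40479/(87 - 27*(-18)) = 6514*(20329/13884) - 40479/(87 + 486) = 66211553/6942 - 40479/573 = 66211553/6942 - 40479*1/573 = 66211553/6942 - 13493/191 = 12552738217/1325922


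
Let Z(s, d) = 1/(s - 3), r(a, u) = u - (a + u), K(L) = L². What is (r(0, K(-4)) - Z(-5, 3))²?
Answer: 1/64 ≈ 0.015625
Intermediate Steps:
r(a, u) = -a (r(a, u) = u + (-a - u) = -a)
Z(s, d) = 1/(-3 + s)
(r(0, K(-4)) - Z(-5, 3))² = (-1*0 - 1/(-3 - 5))² = (0 - 1/(-8))² = (0 - 1*(-⅛))² = (0 + ⅛)² = (⅛)² = 1/64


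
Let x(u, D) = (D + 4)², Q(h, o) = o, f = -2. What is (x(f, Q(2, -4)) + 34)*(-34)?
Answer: -1156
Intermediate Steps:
x(u, D) = (4 + D)²
(x(f, Q(2, -4)) + 34)*(-34) = ((4 - 4)² + 34)*(-34) = (0² + 34)*(-34) = (0 + 34)*(-34) = 34*(-34) = -1156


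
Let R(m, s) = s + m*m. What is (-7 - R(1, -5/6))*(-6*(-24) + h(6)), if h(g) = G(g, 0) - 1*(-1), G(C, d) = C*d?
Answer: -6235/6 ≈ -1039.2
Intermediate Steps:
R(m, s) = s + m**2
h(g) = 1 (h(g) = g*0 - 1*(-1) = 0 + 1 = 1)
(-7 - R(1, -5/6))*(-6*(-24) + h(6)) = (-7 - (-5/6 + 1**2))*(-6*(-24) + 1) = (-7 - (-5*1/6 + 1))*(144 + 1) = (-7 - (-5/6 + 1))*145 = (-7 - 1*1/6)*145 = (-7 - 1/6)*145 = -43/6*145 = -6235/6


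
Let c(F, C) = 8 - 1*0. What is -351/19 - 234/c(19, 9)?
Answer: -3627/76 ≈ -47.724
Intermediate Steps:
c(F, C) = 8 (c(F, C) = 8 + 0 = 8)
-351/19 - 234/c(19, 9) = -351/19 - 234/8 = -351*1/19 - 234*⅛ = -351/19 - 117/4 = -3627/76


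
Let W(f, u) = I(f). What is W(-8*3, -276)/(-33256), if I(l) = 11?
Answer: -11/33256 ≈ -0.00033077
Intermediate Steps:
W(f, u) = 11
W(-8*3, -276)/(-33256) = 11/(-33256) = 11*(-1/33256) = -11/33256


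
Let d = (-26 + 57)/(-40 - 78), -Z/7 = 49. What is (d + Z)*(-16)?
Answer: 324040/59 ≈ 5492.2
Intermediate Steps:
Z = -343 (Z = -7*49 = -343)
d = -31/118 (d = 31/(-118) = 31*(-1/118) = -31/118 ≈ -0.26271)
(d + Z)*(-16) = (-31/118 - 343)*(-16) = -40505/118*(-16) = 324040/59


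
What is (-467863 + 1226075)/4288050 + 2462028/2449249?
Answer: 477474967238/403942391325 ≈ 1.1820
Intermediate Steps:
(-467863 + 1226075)/4288050 + 2462028/2449249 = 758212*(1/4288050) + 2462028*(1/2449249) = 29162/164925 + 2462028/2449249 = 477474967238/403942391325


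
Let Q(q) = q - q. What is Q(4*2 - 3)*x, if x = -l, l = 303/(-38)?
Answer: 0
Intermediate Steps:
l = -303/38 (l = 303*(-1/38) = -303/38 ≈ -7.9737)
Q(q) = 0
x = 303/38 (x = -1*(-303/38) = 303/38 ≈ 7.9737)
Q(4*2 - 3)*x = 0*(303/38) = 0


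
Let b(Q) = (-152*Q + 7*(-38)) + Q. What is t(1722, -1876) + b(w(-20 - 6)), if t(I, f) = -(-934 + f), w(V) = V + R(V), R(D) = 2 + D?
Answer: 10094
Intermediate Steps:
w(V) = 2 + 2*V (w(V) = V + (2 + V) = 2 + 2*V)
t(I, f) = 934 - f
b(Q) = -266 - 151*Q (b(Q) = (-152*Q - 266) + Q = (-266 - 152*Q) + Q = -266 - 151*Q)
t(1722, -1876) + b(w(-20 - 6)) = (934 - 1*(-1876)) + (-266 - 151*(2 + 2*(-20 - 6))) = (934 + 1876) + (-266 - 151*(2 + 2*(-26))) = 2810 + (-266 - 151*(2 - 52)) = 2810 + (-266 - 151*(-50)) = 2810 + (-266 + 7550) = 2810 + 7284 = 10094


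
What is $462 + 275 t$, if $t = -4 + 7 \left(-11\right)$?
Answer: $-21813$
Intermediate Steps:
$t = -81$ ($t = -4 - 77 = -81$)
$462 + 275 t = 462 + 275 \left(-81\right) = 462 - 22275 = -21813$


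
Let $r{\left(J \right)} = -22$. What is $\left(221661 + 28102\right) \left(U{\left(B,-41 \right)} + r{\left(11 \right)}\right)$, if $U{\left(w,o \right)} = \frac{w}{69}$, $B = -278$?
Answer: $- \frac{448574348}{69} \approx -6.5011 \cdot 10^{6}$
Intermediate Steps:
$U{\left(w,o \right)} = \frac{w}{69}$ ($U{\left(w,o \right)} = w \frac{1}{69} = \frac{w}{69}$)
$\left(221661 + 28102\right) \left(U{\left(B,-41 \right)} + r{\left(11 \right)}\right) = \left(221661 + 28102\right) \left(\frac{1}{69} \left(-278\right) - 22\right) = 249763 \left(- \frac{278}{69} - 22\right) = 249763 \left(- \frac{1796}{69}\right) = - \frac{448574348}{69}$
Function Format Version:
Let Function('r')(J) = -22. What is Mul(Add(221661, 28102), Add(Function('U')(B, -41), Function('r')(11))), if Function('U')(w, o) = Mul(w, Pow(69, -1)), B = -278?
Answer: Rational(-448574348, 69) ≈ -6.5011e+6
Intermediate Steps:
Function('U')(w, o) = Mul(Rational(1, 69), w) (Function('U')(w, o) = Mul(w, Rational(1, 69)) = Mul(Rational(1, 69), w))
Mul(Add(221661, 28102), Add(Function('U')(B, -41), Function('r')(11))) = Mul(Add(221661, 28102), Add(Mul(Rational(1, 69), -278), -22)) = Mul(249763, Add(Rational(-278, 69), -22)) = Mul(249763, Rational(-1796, 69)) = Rational(-448574348, 69)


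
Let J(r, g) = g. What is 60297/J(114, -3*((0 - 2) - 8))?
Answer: 20099/10 ≈ 2009.9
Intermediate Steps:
60297/J(114, -3*((0 - 2) - 8)) = 60297/((-3*((0 - 2) - 8))) = 60297/((-3*(-2 - 8))) = 60297/((-3*(-10))) = 60297/30 = 60297*(1/30) = 20099/10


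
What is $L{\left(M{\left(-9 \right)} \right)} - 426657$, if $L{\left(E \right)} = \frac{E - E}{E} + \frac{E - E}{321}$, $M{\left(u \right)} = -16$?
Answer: $-426657$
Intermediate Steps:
$L{\left(E \right)} = 0$ ($L{\left(E \right)} = \frac{0}{E} + 0 \cdot \frac{1}{321} = 0 + 0 = 0$)
$L{\left(M{\left(-9 \right)} \right)} - 426657 = 0 - 426657 = -426657$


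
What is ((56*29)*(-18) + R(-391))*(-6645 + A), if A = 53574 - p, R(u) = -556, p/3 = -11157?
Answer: -2394955200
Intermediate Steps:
p = -33471 (p = 3*(-11157) = -33471)
A = 87045 (A = 53574 - 1*(-33471) = 53574 + 33471 = 87045)
((56*29)*(-18) + R(-391))*(-6645 + A) = ((56*29)*(-18) - 556)*(-6645 + 87045) = (1624*(-18) - 556)*80400 = (-29232 - 556)*80400 = -29788*80400 = -2394955200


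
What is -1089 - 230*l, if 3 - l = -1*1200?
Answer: -277779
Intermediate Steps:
l = 1203 (l = 3 - (-1)*1200 = 3 - 1*(-1200) = 3 + 1200 = 1203)
-1089 - 230*l = -1089 - 230*1203 = -1089 - 276690 = -277779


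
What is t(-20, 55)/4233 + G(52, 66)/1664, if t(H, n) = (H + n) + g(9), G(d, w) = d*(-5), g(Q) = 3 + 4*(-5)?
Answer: -6863/45152 ≈ -0.15200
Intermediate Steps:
g(Q) = -17 (g(Q) = 3 - 20 = -17)
G(d, w) = -5*d
t(H, n) = -17 + H + n (t(H, n) = (H + n) - 17 = -17 + H + n)
t(-20, 55)/4233 + G(52, 66)/1664 = (-17 - 20 + 55)/4233 - 5*52/1664 = 18*(1/4233) - 260*1/1664 = 6/1411 - 5/32 = -6863/45152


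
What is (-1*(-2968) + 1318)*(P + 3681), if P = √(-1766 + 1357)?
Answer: 15776766 + 4286*I*√409 ≈ 1.5777e+7 + 86679.0*I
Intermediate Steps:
P = I*√409 (P = √(-409) = I*√409 ≈ 20.224*I)
(-1*(-2968) + 1318)*(P + 3681) = (-1*(-2968) + 1318)*(I*√409 + 3681) = (2968 + 1318)*(3681 + I*√409) = 4286*(3681 + I*√409) = 15776766 + 4286*I*√409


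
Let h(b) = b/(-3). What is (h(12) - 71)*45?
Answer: -3375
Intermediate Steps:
h(b) = -b/3 (h(b) = b*(-1/3) = -b/3)
(h(12) - 71)*45 = (-1/3*12 - 71)*45 = (-4 - 71)*45 = -75*45 = -3375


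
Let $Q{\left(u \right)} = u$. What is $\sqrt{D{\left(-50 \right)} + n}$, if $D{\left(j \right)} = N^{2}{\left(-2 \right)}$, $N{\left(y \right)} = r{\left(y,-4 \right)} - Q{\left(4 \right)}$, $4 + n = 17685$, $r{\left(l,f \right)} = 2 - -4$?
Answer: $3 \sqrt{1965} \approx 132.98$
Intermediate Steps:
$r{\left(l,f \right)} = 6$ ($r{\left(l,f \right)} = 2 + 4 = 6$)
$n = 17681$ ($n = -4 + 17685 = 17681$)
$N{\left(y \right)} = 2$ ($N{\left(y \right)} = 6 - 4 = 2$)
$D{\left(j \right)} = 4$ ($D{\left(j \right)} = 2^{2} = 4$)
$\sqrt{D{\left(-50 \right)} + n} = \sqrt{4 + 17681} = \sqrt{17685} = 3 \sqrt{1965}$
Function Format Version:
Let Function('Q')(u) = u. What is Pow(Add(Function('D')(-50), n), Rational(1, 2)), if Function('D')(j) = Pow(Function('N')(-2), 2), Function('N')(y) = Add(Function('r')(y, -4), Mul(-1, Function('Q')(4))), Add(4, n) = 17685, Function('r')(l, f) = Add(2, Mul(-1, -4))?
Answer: Mul(3, Pow(1965, Rational(1, 2))) ≈ 132.98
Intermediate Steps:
Function('r')(l, f) = 6 (Function('r')(l, f) = Add(2, 4) = 6)
n = 17681 (n = Add(-4, 17685) = 17681)
Function('N')(y) = 2 (Function('N')(y) = Add(6, Mul(-1, 4)) = Add(6, -4) = 2)
Function('D')(j) = 4 (Function('D')(j) = Pow(2, 2) = 4)
Pow(Add(Function('D')(-50), n), Rational(1, 2)) = Pow(Add(4, 17681), Rational(1, 2)) = Pow(17685, Rational(1, 2)) = Mul(3, Pow(1965, Rational(1, 2)))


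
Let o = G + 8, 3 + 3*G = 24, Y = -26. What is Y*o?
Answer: -390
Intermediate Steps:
G = 7 (G = -1 + (⅓)*24 = -1 + 8 = 7)
o = 15 (o = 7 + 8 = 15)
Y*o = -26*15 = -390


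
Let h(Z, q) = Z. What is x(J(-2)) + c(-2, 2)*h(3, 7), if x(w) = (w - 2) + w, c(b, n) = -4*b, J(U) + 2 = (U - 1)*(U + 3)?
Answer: 12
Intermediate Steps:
J(U) = -2 + (-1 + U)*(3 + U) (J(U) = -2 + (U - 1)*(U + 3) = -2 + (-1 + U)*(3 + U))
x(w) = -2 + 2*w (x(w) = (-2 + w) + w = -2 + 2*w)
x(J(-2)) + c(-2, 2)*h(3, 7) = (-2 + 2*(-5 + (-2)**2 + 2*(-2))) - 4*(-2)*3 = (-2 + 2*(-5 + 4 - 4)) + 8*3 = (-2 + 2*(-5)) + 24 = (-2 - 10) + 24 = -12 + 24 = 12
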